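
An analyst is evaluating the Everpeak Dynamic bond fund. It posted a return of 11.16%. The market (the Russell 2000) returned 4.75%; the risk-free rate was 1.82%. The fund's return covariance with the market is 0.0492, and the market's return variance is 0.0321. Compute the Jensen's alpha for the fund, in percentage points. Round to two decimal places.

4.85

β = Cov / Var = 0.0492 / 0.0321 = 1.5327
E[R] = Rf + β(Rm − Rf) = 1.82% + 1.5327 × (4.75% − 1.82%) = 6.3108%
α = Rp − E[R] = 11.16% − 6.3108% = 4.8492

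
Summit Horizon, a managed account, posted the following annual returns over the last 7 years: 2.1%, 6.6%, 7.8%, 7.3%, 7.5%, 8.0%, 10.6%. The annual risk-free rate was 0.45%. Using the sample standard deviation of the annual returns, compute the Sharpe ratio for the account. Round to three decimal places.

Mean return r̄ = 49.90 / 7 = 7.1286%
Sample σ = √[Σ(r − r̄)² / 6] = √[38.9943 / 6] = √6.4991 = 2.5493%
Sharpe = (r̄ − rf) / σ = (7.1286 − 0.45) / 2.5493 = 6.6786 / 2.5493 = 2.6198

2.620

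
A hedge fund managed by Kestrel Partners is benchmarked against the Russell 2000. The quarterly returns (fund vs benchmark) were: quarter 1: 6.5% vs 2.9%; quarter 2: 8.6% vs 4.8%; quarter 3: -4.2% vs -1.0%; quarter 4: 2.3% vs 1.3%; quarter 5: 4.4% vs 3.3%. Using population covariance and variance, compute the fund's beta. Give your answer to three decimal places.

r̄p = 3.5200%,  r̄m = 2.2600%
Cov = Σ(rp − r̄p)(rm − r̄m) / 5 = 8.4128
Var(rm) = Σ(rm − r̄m)² / 5 = 3.8984
β = Cov / Var = 8.4128 / 3.8984 = 2.1580

2.158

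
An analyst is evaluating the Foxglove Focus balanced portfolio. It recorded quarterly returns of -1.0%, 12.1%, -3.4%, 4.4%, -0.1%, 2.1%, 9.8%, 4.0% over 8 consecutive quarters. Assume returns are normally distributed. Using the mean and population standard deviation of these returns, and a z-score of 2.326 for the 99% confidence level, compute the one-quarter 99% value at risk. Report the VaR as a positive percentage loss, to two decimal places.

8.07

Mean return μ = 27.90 / 8 = 3.4875%
Σ(r − μ)² = 197.4888; population σ = √(197.4888/8) = 4.9685%
VaR = −(μ − z·σ) = −(3.4875 − 2.326 × 4.9685) = −(-8.0692) = 8.0692%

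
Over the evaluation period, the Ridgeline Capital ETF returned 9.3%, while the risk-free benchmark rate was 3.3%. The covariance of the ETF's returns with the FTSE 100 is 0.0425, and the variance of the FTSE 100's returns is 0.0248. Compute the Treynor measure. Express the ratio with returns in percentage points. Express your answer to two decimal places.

3.50

β = Cov / Var = 0.0425 / 0.0248 = 1.7137
Treynor = (Rp − Rf) / β = (9.3% − 3.3%) / 1.7137 = 6.00 / 1.7137 = 3.5012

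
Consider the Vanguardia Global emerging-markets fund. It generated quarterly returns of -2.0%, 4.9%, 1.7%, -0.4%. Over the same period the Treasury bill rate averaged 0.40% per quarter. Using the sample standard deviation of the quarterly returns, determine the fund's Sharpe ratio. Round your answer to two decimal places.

r̄ = (-2 + 4.9 + 1.7 − 0.4) / 4 = 4.20 / 4 = 1.0500%
Sample std dev = √[26.6500 / 3] = 2.9805%
Sharpe = (r̄ − rf) / σ = (1.0500 − 0.4) / 2.9805 = 0.6500 / 2.9805 = 0.2181

0.22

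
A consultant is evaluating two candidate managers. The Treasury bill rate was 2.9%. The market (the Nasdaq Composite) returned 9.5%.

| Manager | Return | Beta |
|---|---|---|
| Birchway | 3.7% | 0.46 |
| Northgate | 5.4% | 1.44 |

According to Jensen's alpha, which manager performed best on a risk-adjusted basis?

Birchway: α = 3.7% − [2.9% + 0.46 × (9.5% − 2.9%)] = -2.236
Northgate: α = 5.4% − [2.9% + 1.44 × (9.5% − 2.9%)] = -7.004
Highest: Birchway (-2.236).

Birchway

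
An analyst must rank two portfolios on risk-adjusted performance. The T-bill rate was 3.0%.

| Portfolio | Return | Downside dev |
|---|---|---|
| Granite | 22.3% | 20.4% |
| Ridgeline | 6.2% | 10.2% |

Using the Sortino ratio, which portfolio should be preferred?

Granite: Sortino ratio = (22.3% − 3.0%) / 20.4% = 0.946
Ridgeline: Sortino ratio = (6.2% − 3.0%) / 10.2% = 0.314
Highest: Granite (0.946).

Granite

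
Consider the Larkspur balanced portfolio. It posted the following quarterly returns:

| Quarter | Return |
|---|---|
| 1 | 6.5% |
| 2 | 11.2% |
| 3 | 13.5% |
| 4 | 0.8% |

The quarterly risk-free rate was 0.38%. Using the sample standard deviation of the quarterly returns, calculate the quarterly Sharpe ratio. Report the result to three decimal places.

1.357

r̄ = (6.5 + 11.2 + 13.5 + 0.8) / 4 = 32.00 / 4 = 8.0000%
Σ(r − r̄)² = (6.5 − 8.0000)² + (11.2 − 8.0000)² + (13.5 − 8.0000)² + … = 94.5800
sample σ = √(94.5800 / 3) = √31.5267 = 5.6149%
Sharpe = (r̄ − rf) / σ = (8.0000 − 0.38) / 5.6149 = 7.6200 / 5.6149 = 1.3571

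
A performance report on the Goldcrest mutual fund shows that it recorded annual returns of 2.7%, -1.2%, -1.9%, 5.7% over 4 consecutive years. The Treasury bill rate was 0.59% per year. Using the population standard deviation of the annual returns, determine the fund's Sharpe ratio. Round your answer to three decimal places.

0.239

r̄ = (2.7 − 1.2 − 1.9 + 5.7) / 4 = 1.3250%
Σ(r − r̄)² = (2.7 − 1.3250)² + (-1.2 − 1.3250)² + (-1.9 − 1.3250)² + … = 37.8075
population σ = √(37.8075 / 4) = √9.4519 = 3.0744%
Sharpe = (r̄ − rf) / σ = (1.3250 − 0.59) / 3.0744 = 0.7350 / 3.0744 = 0.2391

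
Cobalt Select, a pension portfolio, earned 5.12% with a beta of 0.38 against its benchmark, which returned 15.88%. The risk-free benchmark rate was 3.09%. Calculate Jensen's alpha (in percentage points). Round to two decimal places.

CAPM expected return = Rf + β(Rm − Rf) = 3.09% + 0.38 × (15.88% − 3.09%) = 3.09 + 0.38 × 12.79 = 7.9502%
Jensen's α = Rp − E[R] = 5.12% − 7.9502% = -2.8302

-2.83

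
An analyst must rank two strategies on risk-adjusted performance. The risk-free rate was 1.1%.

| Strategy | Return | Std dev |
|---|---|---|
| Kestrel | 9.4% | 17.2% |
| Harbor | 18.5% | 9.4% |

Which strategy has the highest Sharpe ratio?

Kestrel: Sharpe ratio = (9.4% − 1.1%) / 17.2% = 0.483
Harbor: Sharpe ratio = (18.5% − 1.1%) / 9.4% = 1.851
Highest: Harbor (1.851).

Harbor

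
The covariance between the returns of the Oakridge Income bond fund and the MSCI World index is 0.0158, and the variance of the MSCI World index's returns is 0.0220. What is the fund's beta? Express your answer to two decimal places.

0.72

β = Cov(Rp, Rm) / Var(Rm) = 0.0158 / 0.0220 = 0.7182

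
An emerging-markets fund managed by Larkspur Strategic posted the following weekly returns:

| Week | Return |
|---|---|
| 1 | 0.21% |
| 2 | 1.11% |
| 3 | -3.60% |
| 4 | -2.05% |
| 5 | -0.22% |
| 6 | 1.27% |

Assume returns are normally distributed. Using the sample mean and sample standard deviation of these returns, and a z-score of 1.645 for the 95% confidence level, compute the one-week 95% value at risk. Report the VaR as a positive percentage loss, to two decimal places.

3.69

μ = (0.21 + 1.11 − 3.6 − 2.05 − 0.22 + 1.27) / 6 = -0.5467%
Σ(r − μ)² = (0.21 − (-0.5467))² + (1.11 − (-0.5467))² + … = 18.3069
sample σ = √(18.3069 / 5) = √3.6614 = 1.9135%
VaR = −(μ − z·σ) = −(-0.5467 − 1.645 × 1.9135) = −(-3.6944) = 3.6944%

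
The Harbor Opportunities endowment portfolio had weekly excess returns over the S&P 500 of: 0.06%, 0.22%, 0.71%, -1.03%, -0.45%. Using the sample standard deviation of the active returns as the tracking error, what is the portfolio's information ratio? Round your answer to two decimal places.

r̄ = (0.06 + 0.22 + 0.71 − 1.03 − 0.45) / 5 = -0.490 / 5 = -0.0980%
Sample σ = √[Σ(r − r̄)² / 4] = √[1.7715 / 4] = √0.4429 = 0.6655%
IR = r̄ / tracking error = -0.0980 / 0.6655 = -0.1473

-0.15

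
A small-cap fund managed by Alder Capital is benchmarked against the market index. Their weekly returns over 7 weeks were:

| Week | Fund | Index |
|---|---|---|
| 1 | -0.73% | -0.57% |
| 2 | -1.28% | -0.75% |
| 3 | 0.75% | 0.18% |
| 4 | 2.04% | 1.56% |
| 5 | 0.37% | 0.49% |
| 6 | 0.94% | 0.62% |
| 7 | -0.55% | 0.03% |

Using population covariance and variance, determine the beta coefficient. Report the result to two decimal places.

1.40

r̄p = 0.2200%,  r̄m = 0.2229%
Cov = Σ(rp − r̄p)(rm − r̄m) / 7 = 0.7283
Var(rm) = Σ(rm − r̄m)² / 7 = 0.5187
β = Cov / Var = 0.7283 / 0.5187 = 1.4041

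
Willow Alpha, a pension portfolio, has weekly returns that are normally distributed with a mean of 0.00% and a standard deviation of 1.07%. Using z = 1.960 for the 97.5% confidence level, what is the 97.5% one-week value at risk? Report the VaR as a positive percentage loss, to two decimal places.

VaR (as % loss) = −(μ − z·σ) = −(0.00% − 1.960 × 1.07%) = −(-2.0972%) = 2.0972%

2.10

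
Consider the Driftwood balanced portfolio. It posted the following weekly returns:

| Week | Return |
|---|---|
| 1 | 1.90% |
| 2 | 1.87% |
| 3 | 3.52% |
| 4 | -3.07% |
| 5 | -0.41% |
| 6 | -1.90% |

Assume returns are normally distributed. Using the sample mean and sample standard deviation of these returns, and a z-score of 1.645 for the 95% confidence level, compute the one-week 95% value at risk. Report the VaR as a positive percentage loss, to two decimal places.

3.85

r̄ = (1.9 + 1.87 + 3.52 − 3.07 − 0.41 − 1.9) / 6 = 1.910 / 6 = 0.3183%
Σ(r − r̄)² = 32.0923; sample σ = √(32.0923/5) = 2.5335%
VaR = −(r̄ − z·σ) = −(0.3183 − 1.645 × 2.5335) = −(-3.8493) = 3.8493%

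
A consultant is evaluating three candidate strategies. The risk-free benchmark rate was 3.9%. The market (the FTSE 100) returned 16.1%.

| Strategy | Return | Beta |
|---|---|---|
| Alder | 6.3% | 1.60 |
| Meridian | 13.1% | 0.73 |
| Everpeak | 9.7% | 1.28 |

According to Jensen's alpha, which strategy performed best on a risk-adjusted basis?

Alder: α = 6.3% − [3.9% + 1.60 × (16.1% − 3.9%)] = -17.120
Meridian: α = 13.1% − [3.9% + 0.73 × (16.1% − 3.9%)] = 0.294
Everpeak: α = 9.7% − [3.9% + 1.28 × (16.1% − 3.9%)] = -9.816
Highest: Meridian (0.294).

Meridian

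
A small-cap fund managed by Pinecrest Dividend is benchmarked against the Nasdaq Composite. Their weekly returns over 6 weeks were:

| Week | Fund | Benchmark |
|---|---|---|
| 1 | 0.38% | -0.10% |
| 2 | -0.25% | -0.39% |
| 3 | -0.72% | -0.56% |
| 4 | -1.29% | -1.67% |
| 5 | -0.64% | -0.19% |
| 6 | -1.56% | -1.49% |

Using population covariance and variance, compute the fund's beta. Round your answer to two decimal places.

0.90

r̄p = -0.6800%,  r̄m = -0.7333%
Cov = Σ(rp − r̄p)(rm − r̄m) / 6 = 0.3452
Var(rm) = Σ(rm − r̄m)² / 6 = 0.3824
β = Cov / Var = 0.3452 / 0.3824 = 0.9027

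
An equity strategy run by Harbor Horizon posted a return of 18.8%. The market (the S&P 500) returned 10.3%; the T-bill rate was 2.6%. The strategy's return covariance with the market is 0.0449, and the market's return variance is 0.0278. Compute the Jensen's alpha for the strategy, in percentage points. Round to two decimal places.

3.76

β = Cov / Var = 0.0449 / 0.0278 = 1.6151
E[R] = Rf + β(Rm − Rf) = 2.6% + 1.6151 × (10.3% − 2.6%) = 15.0363%
α = Rp − E[R] = 18.8% − 15.0363% = 3.7637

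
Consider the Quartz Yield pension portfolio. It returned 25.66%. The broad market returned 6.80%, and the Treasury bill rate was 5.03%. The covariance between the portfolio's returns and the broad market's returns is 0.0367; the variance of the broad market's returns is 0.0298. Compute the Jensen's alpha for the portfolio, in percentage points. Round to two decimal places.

18.45

β = Cov / Var = 0.0367 / 0.0298 = 1.2315
E[R] = Rf + β(Rm − Rf) = 5.03% + 1.2315 × (6.80% − 5.03%) = 7.2098%
α = Rp − E[R] = 25.66% − 7.2098% = 18.4502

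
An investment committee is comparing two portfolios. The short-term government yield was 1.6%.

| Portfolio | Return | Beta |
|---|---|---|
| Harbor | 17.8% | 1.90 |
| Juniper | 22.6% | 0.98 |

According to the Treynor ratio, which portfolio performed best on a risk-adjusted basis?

Harbor: Treynor = (17.8% − 1.6%) / 1.90 = 8.526
Juniper: Treynor = (22.6% − 1.6%) / 0.98 = 21.429
Highest: Juniper (21.429).

Juniper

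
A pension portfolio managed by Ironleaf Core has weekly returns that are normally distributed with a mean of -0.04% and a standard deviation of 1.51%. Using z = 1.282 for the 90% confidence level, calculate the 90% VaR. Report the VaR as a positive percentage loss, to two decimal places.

VaR (as % loss) = −(μ − z·σ) = −(-0.04% − 1.282 × 1.51%) = −(-1.97582%) = 1.97582%

1.98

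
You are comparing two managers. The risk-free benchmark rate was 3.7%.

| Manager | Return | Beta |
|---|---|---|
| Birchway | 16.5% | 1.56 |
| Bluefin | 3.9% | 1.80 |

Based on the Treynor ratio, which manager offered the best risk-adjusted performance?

Birchway: Treynor = (16.5% − 3.7%) / 1.56 = 8.205
Bluefin: Treynor = (3.9% − 3.7%) / 1.80 = 0.111
Highest: Birchway (8.205).

Birchway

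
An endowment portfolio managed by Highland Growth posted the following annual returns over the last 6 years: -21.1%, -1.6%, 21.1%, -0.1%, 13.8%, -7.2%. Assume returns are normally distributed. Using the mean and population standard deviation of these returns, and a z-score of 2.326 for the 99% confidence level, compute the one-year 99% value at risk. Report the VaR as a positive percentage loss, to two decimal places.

31.12

Mean return μ = 4.90 / 6 = 0.8167%
Σ(r − μ)² = (-21.1 − 0.8167)² + (-1.6 − 0.8167)² + (21.1 − 0.8167)² + … = 1131.2683
population σ = √(1131.2683 / 6) = √188.5447 = 13.7312%
VaR = −(μ − z·σ) = −(0.8167 − 2.326 × 13.7312) = −(-31.1221) = 31.1221%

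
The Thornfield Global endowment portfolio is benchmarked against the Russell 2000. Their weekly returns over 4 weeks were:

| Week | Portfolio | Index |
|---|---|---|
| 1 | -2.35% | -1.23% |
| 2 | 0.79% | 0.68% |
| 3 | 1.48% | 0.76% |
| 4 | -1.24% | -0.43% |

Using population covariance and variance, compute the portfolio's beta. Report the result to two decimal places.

1.84

r̄p = -0.3300%,  r̄m = -0.0550%
Cov = Σ(rp − r̄p)(rm − r̄m) / 4 = 1.2533
Var(rm) = Σ(rm − r̄m)² / 4 = 0.6814
β = Cov / Var = 1.2533 / 0.6814 = 1.8393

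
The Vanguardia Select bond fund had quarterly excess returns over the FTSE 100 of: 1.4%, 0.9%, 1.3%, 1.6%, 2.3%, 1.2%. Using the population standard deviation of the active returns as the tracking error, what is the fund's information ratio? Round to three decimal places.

3.334

Mean return μ = 8.70 / 6 = 1.4500%
Σ(r − μ)² = 1.1350; population σ = √(1.1350/6) = 0.4349%
IR = μ / tracking error = 1.4500 / 0.4349 = 3.3341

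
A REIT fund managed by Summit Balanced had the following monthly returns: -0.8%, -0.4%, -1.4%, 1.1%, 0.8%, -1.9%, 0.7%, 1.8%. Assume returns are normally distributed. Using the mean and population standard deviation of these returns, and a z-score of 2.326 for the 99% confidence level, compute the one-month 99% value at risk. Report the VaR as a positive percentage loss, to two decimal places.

2.86

Mean return r̄ = -0.10 / 8 = -0.0125%
Σ(r − r̄)² = 11.9488; population σ = √(11.9488/8) = 1.2221%
VaR = −(r̄ − z·σ) = −(-0.0125 − 2.326 × 1.2221) = −(-2.8551) = 2.8551%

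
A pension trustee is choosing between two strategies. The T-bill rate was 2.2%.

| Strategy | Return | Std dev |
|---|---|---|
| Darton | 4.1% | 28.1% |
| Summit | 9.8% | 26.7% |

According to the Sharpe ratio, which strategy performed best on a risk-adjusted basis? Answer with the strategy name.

Summit

Darton: Sharpe ratio = (4.1% − 2.2%) / 28.1% = 0.068
Summit: Sharpe ratio = (9.8% − 2.2%) / 26.7% = 0.285
Highest: Summit (0.285).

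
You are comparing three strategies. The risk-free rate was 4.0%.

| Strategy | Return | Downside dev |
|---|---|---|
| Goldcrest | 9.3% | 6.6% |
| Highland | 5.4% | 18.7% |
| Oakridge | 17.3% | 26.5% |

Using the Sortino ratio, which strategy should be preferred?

Goldcrest: Sortino ratio = (9.3% − 4.0%) / 6.6% = 0.803
Highland: Sortino ratio = (5.4% − 4.0%) / 18.7% = 0.075
Oakridge: Sortino ratio = (17.3% − 4.0%) / 26.5% = 0.502
Highest: Goldcrest (0.803).

Goldcrest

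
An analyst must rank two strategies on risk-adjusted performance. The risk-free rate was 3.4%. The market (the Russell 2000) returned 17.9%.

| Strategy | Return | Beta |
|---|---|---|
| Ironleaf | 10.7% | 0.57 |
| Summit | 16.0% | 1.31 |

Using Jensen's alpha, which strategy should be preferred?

Ironleaf: α = 10.7% − [3.4% + 0.57 × (17.9% − 3.4%)] = -0.965
Summit: α = 16.0% − [3.4% + 1.31 × (17.9% − 3.4%)] = -6.395
Highest: Ironleaf (-0.965).

Ironleaf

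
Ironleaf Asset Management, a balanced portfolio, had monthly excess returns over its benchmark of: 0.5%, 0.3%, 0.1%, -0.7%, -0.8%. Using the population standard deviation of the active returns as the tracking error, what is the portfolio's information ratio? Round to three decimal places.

-0.226

μ = (0.5 + 0.3 + 0.1 − 0.7 − 0.8) / 5 = -0.1200%
Population σ = √[Σ(r − μ)² / 5] = √[1.4080 / 5] = √0.2816 = 0.5307%
IR = μ / tracking error = -0.1200 / 0.5307 = -0.2261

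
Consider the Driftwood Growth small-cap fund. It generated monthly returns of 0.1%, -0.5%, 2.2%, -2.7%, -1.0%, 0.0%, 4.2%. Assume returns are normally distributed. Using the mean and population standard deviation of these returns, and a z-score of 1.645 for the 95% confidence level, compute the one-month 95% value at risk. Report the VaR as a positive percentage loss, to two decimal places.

Mean return r̄ = 2.30 / 7 = 0.3286%
Population std dev = √[30.2743 / 7] = 2.0796%
VaR = −(r̄ − z·σ) = −(0.3286 − 1.645 × 2.0796) = −(-3.0923) = 3.0923%

3.09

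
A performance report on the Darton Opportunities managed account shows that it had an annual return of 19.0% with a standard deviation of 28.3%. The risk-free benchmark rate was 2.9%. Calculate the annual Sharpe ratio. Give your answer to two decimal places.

Sharpe = (Rp − Rf) / σp = (19.0% − 2.9%) / 28.3% = 16.10% / 28.3% = 0.5689

0.57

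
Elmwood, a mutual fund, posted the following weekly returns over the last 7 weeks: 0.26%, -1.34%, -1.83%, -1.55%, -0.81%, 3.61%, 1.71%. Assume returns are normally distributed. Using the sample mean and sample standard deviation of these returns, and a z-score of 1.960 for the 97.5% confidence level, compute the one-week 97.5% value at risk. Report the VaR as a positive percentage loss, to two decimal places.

3.93

μ = (0.26 − 1.34 − 1.83 − 1.55 − 0.81 + 3.61 + 1.71) / 7 = 0.0071%
Σ(r − μ)² = 24.2265; sample σ = √(24.2265/6) = 2.0094%
VaR = −(μ − z·σ) = −(0.0071 − 1.960 × 2.0094) = −(-3.9313) = 3.9313%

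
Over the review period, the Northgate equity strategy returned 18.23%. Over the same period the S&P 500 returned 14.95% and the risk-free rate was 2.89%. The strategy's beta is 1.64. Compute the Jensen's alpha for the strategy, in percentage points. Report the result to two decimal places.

-4.44

CAPM expected return = Rf + β(Rm − Rf) = 2.89% + 1.64 × (14.95% − 2.89%) = 2.89 + 1.64 × 12.06 = 22.6684%
Jensen's α = Rp − E[R] = 18.23% − 22.6684% = -4.4384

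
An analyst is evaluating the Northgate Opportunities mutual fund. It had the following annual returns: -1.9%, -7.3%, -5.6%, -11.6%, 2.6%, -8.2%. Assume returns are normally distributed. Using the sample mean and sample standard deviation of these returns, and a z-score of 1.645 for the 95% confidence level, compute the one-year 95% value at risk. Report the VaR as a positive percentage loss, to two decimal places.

13.60

Mean return μ = -32.00 / 6 = -5.3333%
Sample std dev = √[126.1533 / 5] = 5.0230%
VaR = −(μ − z·σ) = −(-5.3333 − 1.645 × 5.0230) = −(-13.5961) = 13.5961%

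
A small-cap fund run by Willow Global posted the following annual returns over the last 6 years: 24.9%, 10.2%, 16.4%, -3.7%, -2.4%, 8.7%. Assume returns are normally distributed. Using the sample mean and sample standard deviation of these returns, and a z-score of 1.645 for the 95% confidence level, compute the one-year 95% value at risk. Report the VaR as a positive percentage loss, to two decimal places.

r̄ = (24.9 + 10.2 + 16.4 − 3.7 − 2.4 + 8.7) / 6 = 54.10 / 6 = 9.0167%
Sample std dev = √[600.3483 / 5] = 10.9576%
VaR = −(r̄ − z·σ) = −(9.0167 − 1.645 × 10.9576) = −(-9.0086) = 9.0086%

9.01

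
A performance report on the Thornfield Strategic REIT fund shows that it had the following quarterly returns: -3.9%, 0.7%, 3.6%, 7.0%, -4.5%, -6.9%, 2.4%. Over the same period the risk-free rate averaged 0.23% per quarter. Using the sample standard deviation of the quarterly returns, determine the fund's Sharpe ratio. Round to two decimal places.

r̄ = (-3.9 + 0.7 + 3.6 + 7 − 4.5 − 6.9 + 2.4) / 7 = -0.2286%
Sample std dev = √[150.9143 / 6] = 5.0152%
Sharpe = (r̄ − rf) / σ = (-0.2286 − 0.23) / 5.0152 = -0.4586 / 5.0152 = -0.0914

-0.09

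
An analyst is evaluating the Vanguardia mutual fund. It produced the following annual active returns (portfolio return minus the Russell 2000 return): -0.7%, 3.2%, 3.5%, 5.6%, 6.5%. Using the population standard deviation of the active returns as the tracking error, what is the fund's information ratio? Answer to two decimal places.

1.45

r̄ = (-0.7 + 3.2 + 3.5 + 5.6 + 6.5) / 5 = 3.6200%
Population std dev = √[31.0680 / 5] = 2.4927%
IR = r̄ / tracking error = 3.6200 / 2.4927 = 1.4522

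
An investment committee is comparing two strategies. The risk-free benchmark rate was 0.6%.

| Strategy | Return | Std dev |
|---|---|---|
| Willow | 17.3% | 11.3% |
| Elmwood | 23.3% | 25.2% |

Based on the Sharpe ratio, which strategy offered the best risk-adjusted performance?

Willow

Willow: Sharpe ratio = (17.3% − 0.6%) / 11.3% = 1.478
Elmwood: Sharpe ratio = (23.3% − 0.6%) / 25.2% = 0.901
Highest: Willow (1.478).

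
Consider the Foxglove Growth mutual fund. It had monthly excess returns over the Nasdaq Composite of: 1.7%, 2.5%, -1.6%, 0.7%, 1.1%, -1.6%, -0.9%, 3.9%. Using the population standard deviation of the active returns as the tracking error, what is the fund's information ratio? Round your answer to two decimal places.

0.39

Mean return μ = 5.80 / 8 = 0.7250%
Σ(r − μ)² = 27.7750; population σ = √(27.7750/8) = 1.8633%
IR = μ / tracking error = 0.7250 / 1.8633 = 0.3891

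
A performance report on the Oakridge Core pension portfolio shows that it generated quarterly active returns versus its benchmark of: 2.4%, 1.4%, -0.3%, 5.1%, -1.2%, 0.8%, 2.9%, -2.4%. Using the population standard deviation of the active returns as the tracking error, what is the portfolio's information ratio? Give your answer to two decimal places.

r̄ = (2.4 + 1.4 − 0.3 + 5.1 − 1.2 + 0.8 + 2.9 − 2.4) / 8 = 1.0875%
Population σ = √[Σ(r − r̄)² / 8] = √[40.6088 / 8] = √5.0761 = 2.2530%
IR = r̄ / tracking error = 1.0875 / 2.2530 = 0.4827

0.48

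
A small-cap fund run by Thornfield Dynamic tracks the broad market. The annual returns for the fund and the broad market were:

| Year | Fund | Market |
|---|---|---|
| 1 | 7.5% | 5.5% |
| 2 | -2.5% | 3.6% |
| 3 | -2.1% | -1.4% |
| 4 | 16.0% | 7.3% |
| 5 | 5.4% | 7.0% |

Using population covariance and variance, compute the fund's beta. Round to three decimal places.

1.636

r̄p = 4.8600%,  r̄m = 4.4000%
Cov = Σ(rp − r̄p)(rm − r̄m) / 5 = 16.5740
Var(rm) = Σ(rm − r̄m)² / 5 = 10.1320
β = Cov / Var = 16.5740 / 10.1320 = 1.6358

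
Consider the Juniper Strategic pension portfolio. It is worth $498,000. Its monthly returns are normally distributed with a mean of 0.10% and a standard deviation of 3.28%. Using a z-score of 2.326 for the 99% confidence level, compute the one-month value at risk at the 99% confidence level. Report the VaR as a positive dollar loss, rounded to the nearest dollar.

Return at the 99% tail: μ − z·σ = 0.10% − 2.326 × 3.28% = 0.1 − 7.62928 = -7.52928%
VaR = −(-7.52928%) × $498,000 = 7.52928% × $498,000 = $37,496

$37,496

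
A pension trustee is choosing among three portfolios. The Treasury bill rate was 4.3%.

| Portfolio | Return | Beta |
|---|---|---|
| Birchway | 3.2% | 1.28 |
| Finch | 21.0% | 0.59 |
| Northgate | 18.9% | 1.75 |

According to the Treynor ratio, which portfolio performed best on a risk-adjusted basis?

Finch

Birchway: Treynor = (3.2% − 4.3%) / 1.28 = -0.859
Finch: Treynor = (21.0% − 4.3%) / 0.59 = 28.305
Northgate: Treynor = (18.9% − 4.3%) / 1.75 = 8.343
Highest: Finch (28.305).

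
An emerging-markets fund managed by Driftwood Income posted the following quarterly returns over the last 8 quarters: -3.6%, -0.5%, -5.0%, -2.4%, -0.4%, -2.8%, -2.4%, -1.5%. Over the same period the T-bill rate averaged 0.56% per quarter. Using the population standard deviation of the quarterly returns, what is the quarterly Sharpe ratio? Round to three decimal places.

μ = (-3.6 − 0.5 − 5 − 2.4 − 0.4 − 2.8 − 2.4 − 1.5) / 8 = -2.3250%
Population σ = √[Σ(r − μ)² / 8] = √[16.7350 / 8] = √2.0919 = 1.4463%
Sharpe = (μ − rf) / σ = (-2.3250 − 0.56) / 1.4463 = -2.8850 / 1.4463 = -1.9947

-1.995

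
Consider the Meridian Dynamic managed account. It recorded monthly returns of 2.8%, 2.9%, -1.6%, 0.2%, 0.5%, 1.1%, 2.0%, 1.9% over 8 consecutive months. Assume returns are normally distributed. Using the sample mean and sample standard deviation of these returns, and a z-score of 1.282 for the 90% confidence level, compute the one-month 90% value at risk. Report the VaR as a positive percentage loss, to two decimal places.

0.71

r̄ = (2.8 + 2.9 − 1.6 + 0.2 + 0.5 + 1.1 + 2 + 1.9) / 8 = 9.80 / 8 = 1.2250%
Sample σ = √[Σ(r − r̄)² / 7] = √[15.9150 / 7] = √2.2736 = 1.5078%
VaR = −(r̄ − z·σ) = −(1.2250 − 1.282 × 1.5078) = −(-0.7080) = 0.7080%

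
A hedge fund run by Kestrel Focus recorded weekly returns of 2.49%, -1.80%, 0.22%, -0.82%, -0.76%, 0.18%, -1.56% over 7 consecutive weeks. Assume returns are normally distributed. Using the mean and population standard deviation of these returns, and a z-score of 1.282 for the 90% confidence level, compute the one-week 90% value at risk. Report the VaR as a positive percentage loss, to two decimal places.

r̄ = (2.49 − 1.8 + 0.22 − 0.82 − 0.76 + 0.18 − 1.56) / 7 = -0.2929%
Σ(r − r̄)² = (2.49 − (-0.2929))² + (-1.8 − (-0.2929))² + (0.22 − (-0.2929))² + … = 12.6041
σ = √[12.6041 / 7] = 1.3419%
VaR = −(r̄ − z·σ) = −(-0.2929 − 1.282 × 1.3419) = −(-2.0132) = 2.0132%

2.01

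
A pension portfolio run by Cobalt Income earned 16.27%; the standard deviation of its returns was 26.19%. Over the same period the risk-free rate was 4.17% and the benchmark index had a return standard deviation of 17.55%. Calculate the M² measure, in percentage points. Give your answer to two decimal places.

Sharpe = (Rp − Rf) / σp = (16.27% − 4.17%) / 26.19% = 0.4620
M² = Rf + Sharpe × σm = 4.17% + 0.4620 × 17.55% = 12.2781%

12.28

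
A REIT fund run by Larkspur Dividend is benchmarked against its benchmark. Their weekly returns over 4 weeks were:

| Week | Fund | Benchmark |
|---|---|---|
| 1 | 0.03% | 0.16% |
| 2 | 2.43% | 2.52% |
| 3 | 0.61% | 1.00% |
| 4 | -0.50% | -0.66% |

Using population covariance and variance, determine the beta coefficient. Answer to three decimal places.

r̄p = 0.6425%,  r̄m = 0.7550%
Cov = Σ(rp − r̄p)(rm − r̄m) / 4 = 1.2820
Var(rm) = Σ(rm − r̄m)² / 4 = 1.3829
β = Cov / Var = 1.2820 / 1.3829 = 0.9270

0.927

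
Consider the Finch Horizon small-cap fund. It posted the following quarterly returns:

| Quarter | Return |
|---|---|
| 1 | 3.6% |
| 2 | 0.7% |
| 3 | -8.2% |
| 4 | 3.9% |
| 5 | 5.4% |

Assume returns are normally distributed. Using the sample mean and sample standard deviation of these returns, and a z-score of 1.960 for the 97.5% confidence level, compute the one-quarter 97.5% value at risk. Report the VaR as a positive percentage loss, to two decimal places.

Mean return r̄ = 5.40 / 5 = 1.0800%
Σ(r − r̄)² = 119.2280; sample σ = √(119.2280/4) = 5.4596%
VaR = −(r̄ − z·σ) = −(1.0800 − 1.960 × 5.4596) = −(-9.6208) = 9.6208%

9.62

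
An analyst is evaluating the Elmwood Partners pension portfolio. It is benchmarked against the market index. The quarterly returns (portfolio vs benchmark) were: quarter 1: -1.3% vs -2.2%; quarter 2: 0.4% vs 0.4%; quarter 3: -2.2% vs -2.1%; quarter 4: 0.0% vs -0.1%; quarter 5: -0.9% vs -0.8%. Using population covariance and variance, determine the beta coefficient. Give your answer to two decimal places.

0.83

r̄p = -0.8000%,  r̄m = -0.9600%
Cov = Σ(rp − r̄p)(rm − r̄m) / 5 = 0.9040
Var(rm) = Σ(rm − r̄m)² / 5 = 1.0904
β = Cov / Var = 0.9040 / 1.0904 = 0.8291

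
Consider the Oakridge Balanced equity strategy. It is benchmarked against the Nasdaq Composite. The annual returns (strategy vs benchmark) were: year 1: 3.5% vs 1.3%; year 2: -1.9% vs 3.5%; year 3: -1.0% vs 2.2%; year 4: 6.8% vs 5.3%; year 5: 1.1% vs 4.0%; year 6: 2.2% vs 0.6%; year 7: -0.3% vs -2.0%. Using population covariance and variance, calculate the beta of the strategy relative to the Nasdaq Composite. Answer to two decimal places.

r̄p = 1.4857%,  r̄m = 2.1286%
Cov = Σ(rp − r̄p)(rm − r̄m) / 7 = 2.2747
Var(rm) = Σ(rm − r̄m)² / 7 = 5.0735
β = Cov / Var = 2.2747 / 5.0735 = 0.4483

0.45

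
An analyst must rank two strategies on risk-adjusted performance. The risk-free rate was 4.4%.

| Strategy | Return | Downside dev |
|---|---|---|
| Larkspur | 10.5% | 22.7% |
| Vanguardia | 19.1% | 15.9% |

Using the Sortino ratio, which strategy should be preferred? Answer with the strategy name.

Larkspur: Sortino ratio = (10.5% − 4.4%) / 22.7% = 0.269
Vanguardia: Sortino ratio = (19.1% − 4.4%) / 15.9% = 0.925
Highest: Vanguardia (0.925).

Vanguardia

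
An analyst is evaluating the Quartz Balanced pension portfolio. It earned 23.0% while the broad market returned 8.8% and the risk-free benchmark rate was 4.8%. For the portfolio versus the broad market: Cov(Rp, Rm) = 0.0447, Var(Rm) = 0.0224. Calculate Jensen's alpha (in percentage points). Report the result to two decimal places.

β = Cov / Var = 0.0447 / 0.0224 = 1.9955
E[R] = Rf + β(Rm − Rf) = 4.8% + 1.9955 × (8.8% − 4.8%) = 12.7820%
α = Rp − E[R] = 23.0% − 12.7820% = 10.2180

10.22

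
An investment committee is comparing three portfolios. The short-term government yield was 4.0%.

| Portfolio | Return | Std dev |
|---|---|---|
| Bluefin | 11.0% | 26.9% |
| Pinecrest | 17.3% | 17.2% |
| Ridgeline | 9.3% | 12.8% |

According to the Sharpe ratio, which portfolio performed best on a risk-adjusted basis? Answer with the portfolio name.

Pinecrest

Bluefin: Sharpe ratio = (11.0% − 4.0%) / 26.9% = 0.260
Pinecrest: Sharpe ratio = (17.3% − 4.0%) / 17.2% = 0.773
Ridgeline: Sharpe ratio = (9.3% − 4.0%) / 12.8% = 0.414
Highest: Pinecrest (0.773).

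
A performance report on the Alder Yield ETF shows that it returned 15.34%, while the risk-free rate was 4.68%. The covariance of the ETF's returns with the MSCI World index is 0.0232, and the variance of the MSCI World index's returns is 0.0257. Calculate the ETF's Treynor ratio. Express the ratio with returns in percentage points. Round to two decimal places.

11.81

β = Cov / Var = 0.0232 / 0.0257 = 0.9027
Treynor = (Rp − Rf) / β = (15.34% − 4.68%) / 0.9027 = 10.66 / 0.9027 = 11.8090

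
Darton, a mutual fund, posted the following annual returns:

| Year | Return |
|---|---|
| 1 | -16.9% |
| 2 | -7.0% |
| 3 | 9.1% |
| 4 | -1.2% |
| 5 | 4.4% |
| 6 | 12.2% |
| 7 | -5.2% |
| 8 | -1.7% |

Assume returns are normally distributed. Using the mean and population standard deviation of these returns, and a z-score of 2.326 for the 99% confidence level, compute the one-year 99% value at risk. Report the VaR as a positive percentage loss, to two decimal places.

21.13

Mean return μ = -6.30 / 8 = -0.7875%
Σ(r − μ)² = (-16.9 − (-0.7875))² + (-7 − (-0.7875))² + … = 612.0288
σ = √[612.0288 / 8] = 8.7466%
VaR = −(μ − z·σ) = −(-0.7875 − 2.326 × 8.7466) = −(-21.1321) = 21.1321%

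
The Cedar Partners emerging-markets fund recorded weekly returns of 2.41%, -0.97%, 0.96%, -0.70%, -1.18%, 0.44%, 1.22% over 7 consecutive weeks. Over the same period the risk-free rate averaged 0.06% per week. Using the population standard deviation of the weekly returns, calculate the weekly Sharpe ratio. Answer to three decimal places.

Mean return r̄ = 2.180 / 7 = 0.3114%
Population std dev = √[10.5561 / 7] = 1.2280%
Sharpe = (r̄ − rf) / σ = (0.3114 − 0.06) / 1.2280 = 0.2514 / 1.2280 = 0.2047

0.205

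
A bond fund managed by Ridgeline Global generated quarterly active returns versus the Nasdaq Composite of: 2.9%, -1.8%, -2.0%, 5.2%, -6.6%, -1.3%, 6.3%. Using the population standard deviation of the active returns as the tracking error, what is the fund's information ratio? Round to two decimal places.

Mean return r̄ = 2.70 / 7 = 0.3857%
Σ(r − r̄)² = 126.5886; population σ = √(126.5886/7) = 4.2525%
IR = r̄ / tracking error = 0.3857 / 4.2525 = 0.0907

0.09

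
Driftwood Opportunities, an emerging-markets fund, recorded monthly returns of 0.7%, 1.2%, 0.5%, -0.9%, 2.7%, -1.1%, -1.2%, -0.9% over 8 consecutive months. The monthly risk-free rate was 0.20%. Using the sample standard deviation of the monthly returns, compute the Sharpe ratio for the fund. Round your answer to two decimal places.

-0.05

r̄ = (0.7 + 1.2 + 0.5 − 0.9 + 2.7 − 1.1 − 1.2 − 0.9) / 8 = 1.00 / 8 = 0.1250%
Sample σ = √[Σ(r − r̄)² / 7] = √[13.6150 / 7] = √1.9450 = 1.3946%
Sharpe = (r̄ − rf) / σ = (0.1250 − 0.2) / 1.3946 = -0.0750 / 1.3946 = -0.0538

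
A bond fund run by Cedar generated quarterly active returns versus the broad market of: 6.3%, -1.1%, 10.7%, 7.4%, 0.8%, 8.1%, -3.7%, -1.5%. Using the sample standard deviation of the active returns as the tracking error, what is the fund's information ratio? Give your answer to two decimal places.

0.63

μ = (6.3 − 1.1 + 10.7 + 7.4 + 0.8 + 8.1 − 3.7 − 1.5) / 8 = 27.00 / 8 = 3.3750%
Sample std dev = √[201.2150 / 7] = 5.3614%
IR = μ / tracking error = 3.3750 / 5.3614 = 0.6295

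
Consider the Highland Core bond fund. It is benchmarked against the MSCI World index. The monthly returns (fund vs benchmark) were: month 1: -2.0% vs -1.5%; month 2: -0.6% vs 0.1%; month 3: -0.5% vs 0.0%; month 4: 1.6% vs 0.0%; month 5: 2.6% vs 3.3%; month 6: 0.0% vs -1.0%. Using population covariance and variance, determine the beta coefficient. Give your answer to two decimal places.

r̄p = 0.1833%,  r̄m = 0.1500%
Cov = Σ(rp − r̄p)(rm − r̄m) / 6 = 1.8925
Var(rm) = Σ(rm − r̄m)² / 6 = 2.3358
β = Cov / Var = 1.8925 / 2.3358 = 0.8102

0.81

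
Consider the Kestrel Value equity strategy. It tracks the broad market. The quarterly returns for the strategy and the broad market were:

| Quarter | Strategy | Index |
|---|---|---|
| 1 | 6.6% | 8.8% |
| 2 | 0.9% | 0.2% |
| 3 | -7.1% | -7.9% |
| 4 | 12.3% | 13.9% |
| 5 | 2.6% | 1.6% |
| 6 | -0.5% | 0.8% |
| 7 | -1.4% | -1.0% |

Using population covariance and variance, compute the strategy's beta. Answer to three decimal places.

0.867

r̄p = 1.9143%,  r̄m = 2.3429%
Cov = Σ(rp − r̄p)(rm − r̄m) / 7 = 37.0122
Var(rm) = Σ(rm − r̄m)² / 7 = 42.6967
β = Cov / Var = 37.0122 / 42.6967 = 0.8669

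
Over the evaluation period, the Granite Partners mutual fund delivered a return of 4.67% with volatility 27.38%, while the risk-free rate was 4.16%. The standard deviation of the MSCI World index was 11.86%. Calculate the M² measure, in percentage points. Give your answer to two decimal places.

4.38

Sharpe = (Rp − Rf) / σp = (4.67% − 4.16%) / 27.38% = 0.0186
M² = Rf + Sharpe × σm = 4.16% + 0.0186 × 11.86% = 4.3806%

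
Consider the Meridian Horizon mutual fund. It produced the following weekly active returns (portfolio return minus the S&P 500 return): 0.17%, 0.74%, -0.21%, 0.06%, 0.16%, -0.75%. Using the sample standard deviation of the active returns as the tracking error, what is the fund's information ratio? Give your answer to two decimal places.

μ = (0.17 + 0.74 − 0.21 + 0.06 + 0.16 − 0.75) / 6 = 0.0283%
Sample std dev = √[1.2075 / 5] = 0.4914%
IR = μ / tracking error = 0.0283 / 0.4914 = 0.0576

0.06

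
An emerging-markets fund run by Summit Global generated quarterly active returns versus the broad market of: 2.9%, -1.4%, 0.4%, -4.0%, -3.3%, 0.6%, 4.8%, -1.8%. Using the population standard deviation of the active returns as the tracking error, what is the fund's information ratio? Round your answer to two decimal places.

r̄ = (2.9 − 1.4 + 0.4 − 4 − 3.3 + 0.6 + 4.8 − 1.8) / 8 = -0.2250%
Σ(r − r̄)² = 63.6550; population σ = √(63.6550/8) = 2.8208%
IR = r̄ / tracking error = -0.2250 / 2.8208 = -0.0798

-0.08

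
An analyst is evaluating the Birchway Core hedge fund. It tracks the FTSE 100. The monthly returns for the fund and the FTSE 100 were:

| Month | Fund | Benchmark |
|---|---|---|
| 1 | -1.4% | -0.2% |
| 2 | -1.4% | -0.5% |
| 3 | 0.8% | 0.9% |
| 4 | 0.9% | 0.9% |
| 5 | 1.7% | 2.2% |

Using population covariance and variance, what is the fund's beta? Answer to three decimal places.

1.280

r̄p = 0.1200%,  r̄m = 0.6600%
Cov = Σ(rp − r̄p)(rm − r̄m) / 5 = 1.1708
Var(rm) = Σ(rm − r̄m)² / 5 = 0.9144
β = Cov / Var = 1.1708 / 0.9144 = 1.2804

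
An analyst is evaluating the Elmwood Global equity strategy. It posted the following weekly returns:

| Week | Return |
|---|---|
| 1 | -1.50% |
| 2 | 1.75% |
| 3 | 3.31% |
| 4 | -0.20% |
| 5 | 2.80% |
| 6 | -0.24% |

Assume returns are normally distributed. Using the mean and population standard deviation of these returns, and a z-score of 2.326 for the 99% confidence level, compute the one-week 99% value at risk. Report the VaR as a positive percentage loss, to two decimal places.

3.08

r̄ = (-1.5 + 1.75 + 3.31 − 0.2 + 2.8 − 0.24) / 6 = 0.9867%
Σ(r − r̄)² = 18.3651; population σ = √(18.3651/6) = 1.7495%
VaR = −(r̄ − z·σ) = −(0.9867 − 2.326 × 1.7495) = −(-3.0826) = 3.0826%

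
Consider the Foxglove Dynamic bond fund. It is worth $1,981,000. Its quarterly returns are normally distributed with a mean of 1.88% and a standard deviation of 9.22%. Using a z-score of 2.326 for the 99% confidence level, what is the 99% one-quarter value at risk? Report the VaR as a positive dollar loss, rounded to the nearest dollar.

Return at the 99% tail: μ − z·σ = 1.88% − 2.326 × 9.22% = 1.88 − 21.44572 = -19.56572%
VaR = −(-19.56572%) × $1,981,000 = 19.56572% × $1,981,000 = $387,597

$387,597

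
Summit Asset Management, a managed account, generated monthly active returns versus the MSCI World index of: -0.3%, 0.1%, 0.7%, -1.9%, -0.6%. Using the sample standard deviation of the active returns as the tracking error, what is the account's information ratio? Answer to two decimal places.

r̄ = (-0.3 + 0.1 + 0.7 − 1.9 − 0.6) / 5 = -0.4000%
Sample std dev = √[3.7600 / 4] = 0.9695%
IR = r̄ / tracking error = -0.4000 / 0.9695 = -0.4126

-0.41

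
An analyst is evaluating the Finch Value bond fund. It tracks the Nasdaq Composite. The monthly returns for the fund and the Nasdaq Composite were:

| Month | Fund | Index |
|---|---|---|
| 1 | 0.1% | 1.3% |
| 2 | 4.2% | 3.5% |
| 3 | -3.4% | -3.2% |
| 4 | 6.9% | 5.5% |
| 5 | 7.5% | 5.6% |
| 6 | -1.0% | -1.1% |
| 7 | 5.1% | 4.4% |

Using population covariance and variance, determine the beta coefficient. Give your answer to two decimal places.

1.22

r̄p = 2.7714%,  r̄m = 2.2857%
Cov = Σ(rp − r̄p)(rm − r̄m) / 7 = 12.1224
Var(rm) = Σ(rm − r̄m)² / 7 = 9.9698
β = Cov / Var = 12.1224 / 9.9698 = 1.2159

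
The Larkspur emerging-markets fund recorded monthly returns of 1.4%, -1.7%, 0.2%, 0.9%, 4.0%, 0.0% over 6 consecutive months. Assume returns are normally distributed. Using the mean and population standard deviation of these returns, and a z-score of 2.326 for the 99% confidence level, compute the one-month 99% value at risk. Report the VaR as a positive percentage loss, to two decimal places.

Mean return μ = 4.80 / 6 = 0.8000%
Σ(r − μ)² = 17.8600; population σ = √(17.8600/6) = 1.7253%
VaR = −(μ − z·σ) = −(0.8000 − 2.326 × 1.7253) = −(-3.2130) = 3.2130%

3.21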